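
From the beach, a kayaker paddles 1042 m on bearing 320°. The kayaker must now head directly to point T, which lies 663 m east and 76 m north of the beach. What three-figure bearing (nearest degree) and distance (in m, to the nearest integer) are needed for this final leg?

118°, 1516 m

Leg 1 (320°, 1042 m): east 1042 sin 320° = -669.78, north 1042 cos 320° = 798.22
Current position: (-669.78, 798.22). Target: (663, 76). Remaining: Δeast = 1332.78, Δnorth = -722.22.
Bearing = atan2(1332.78, -722.22) mod 360° = 118.45°; distance = √((1332.78)² + (-722.22)²) = 1515.887 m.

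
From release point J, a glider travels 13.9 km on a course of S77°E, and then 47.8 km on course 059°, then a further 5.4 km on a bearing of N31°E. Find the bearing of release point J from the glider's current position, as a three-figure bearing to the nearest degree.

245°

Leg 1 (S77°E, 13.9 km): east 13.9 sin 103° = 13.54, north 13.9 cos 103° = -3.13
Leg 2 (059°, 47.8 km): east 47.8 sin 59° = 40.97, north 47.8 cos 59° = 24.62
Leg 3 (N31°E, 5.4 km): east 5.4 sin 31° = 2.78, north 5.4 cos 31° = 4.63
Net displacement: 57.30 east, 26.12 north. Direction back to start is (-57.30, -26.12): bearing = atan2(-57.30, -26.12) mod 360° = 245.49° ≈ 245°.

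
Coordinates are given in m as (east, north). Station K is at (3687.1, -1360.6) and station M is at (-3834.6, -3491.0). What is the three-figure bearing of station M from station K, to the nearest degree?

254°

Δeast = -3834.6 − 3687.1 = -7521.70; Δnorth = -3491.0 − -1360.6 = -2130.40.
Bearing = atan2(Δeast, Δnorth) mod 360° = 254.19° ≈ 254°.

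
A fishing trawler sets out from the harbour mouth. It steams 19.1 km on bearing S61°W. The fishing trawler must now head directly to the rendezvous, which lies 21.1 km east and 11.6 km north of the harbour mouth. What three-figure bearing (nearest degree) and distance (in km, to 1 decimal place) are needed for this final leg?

061°, 43.2 km

Leg 1 (S61°W, 19.1 km): east 19.1 sin 241° = -16.71, north 19.1 cos 241° = -9.26
Current position: (-16.71, -9.26). Target: (21.1, 11.6). Remaining: Δeast = 37.81, Δnorth = 20.86.
Bearing = atan2(37.81, 20.86) mod 360° = 61.11°; distance = √((37.81)² + (20.86)²) = 43.178 km.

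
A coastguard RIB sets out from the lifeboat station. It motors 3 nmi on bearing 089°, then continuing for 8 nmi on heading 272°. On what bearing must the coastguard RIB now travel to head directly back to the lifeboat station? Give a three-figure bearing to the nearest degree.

094°

Leg 1 (089°, 3 nmi): east 3 sin 89° = 3.00, north 3 cos 89° = 0.05
Leg 2 (272°, 8 nmi): east 8 sin 272° = -8.00, north 8 cos 272° = 0.28
Net displacement: -5.00 east, 0.33 north. Direction back to start is (5.00, -0.33): bearing = atan2(5.00, -0.33) mod 360° = 93.80° ≈ 094°.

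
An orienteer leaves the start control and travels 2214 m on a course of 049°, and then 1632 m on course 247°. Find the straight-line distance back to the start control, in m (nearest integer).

Leg 1 (049°, 2214 m): east 2214 sin 49° = 1670.93, north 2214 cos 49° = 1452.51
Leg 2 (247°, 1632 m): east 1632 sin 247° = -1502.26, north 1632 cos 247° = -637.67
Net: 168.66 east, 814.84 north. Distance = √((168.66)² + (814.84)²) = 832.114 m.

832 m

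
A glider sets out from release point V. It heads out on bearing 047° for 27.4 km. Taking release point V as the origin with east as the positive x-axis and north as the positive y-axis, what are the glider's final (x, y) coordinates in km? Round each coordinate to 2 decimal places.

(20.04, 18.69)

Leg 1 (047°, 27.4 km): east 27.4 sin 47° = 20.04, north 27.4 cos 47° = 18.69
Summing: 20.04 km east, 18.69 km north → (20.04, 18.69).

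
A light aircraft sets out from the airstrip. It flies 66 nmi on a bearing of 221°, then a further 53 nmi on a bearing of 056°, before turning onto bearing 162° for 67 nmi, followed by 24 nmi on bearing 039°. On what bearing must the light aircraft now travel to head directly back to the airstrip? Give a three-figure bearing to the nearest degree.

Leg 1 (221°, 66 nmi): east 66 sin 221° = -43.30, north 66 cos 221° = -49.81
Leg 2 (056°, 53 nmi): east 53 sin 56° = 43.94, north 53 cos 56° = 29.64
Leg 3 (162°, 67 nmi): east 67 sin 162° = 20.70, north 67 cos 162° = -63.72
Leg 4 (039°, 24 nmi): east 24 sin 39° = 15.10, north 24 cos 39° = 18.65
Net displacement: 36.45 east, -65.24 north. Direction back to start is (-36.45, 65.24): bearing = atan2(-36.45, 65.24) mod 360° = 330.81° ≈ 331°.

331°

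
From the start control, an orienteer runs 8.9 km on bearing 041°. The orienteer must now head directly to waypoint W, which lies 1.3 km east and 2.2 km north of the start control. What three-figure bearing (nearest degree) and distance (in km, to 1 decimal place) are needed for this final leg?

Leg 1 (041°, 8.9 km): east 8.9 sin 41° = 5.84, north 8.9 cos 41° = 6.72
Current position: (5.84, 6.72). Target: (1.3, 2.2). Remaining: Δeast = -4.54, Δnorth = -4.52.
Bearing = atan2(-4.54, -4.52) mod 360° = 225.14°; distance = √((-4.54)² + (-4.52)²) = 6.403 km.

225°, 6.4 km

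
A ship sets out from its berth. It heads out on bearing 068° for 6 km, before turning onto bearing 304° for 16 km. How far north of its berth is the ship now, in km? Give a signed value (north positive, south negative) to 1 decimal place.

Leg 1 (068°, 6 km): east 6 sin 68° = 5.56, north 6 cos 68° = 2.25
Leg 2 (304°, 16 km): east 16 sin 304° = -13.26, north 16 cos 304° = 8.95
Net north component: 11.19 km.

11.2 km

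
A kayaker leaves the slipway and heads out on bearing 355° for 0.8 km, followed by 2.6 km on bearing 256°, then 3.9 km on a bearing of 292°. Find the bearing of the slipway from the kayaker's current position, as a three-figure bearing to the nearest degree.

105°

Leg 1 (355°, 0.8 km): east 0.8 sin 355° = -0.07, north 0.8 cos 355° = 0.80
Leg 2 (256°, 2.6 km): east 2.6 sin 256° = -2.52, north 2.6 cos 256° = -0.63
Leg 3 (292°, 3.9 km): east 3.9 sin 292° = -3.62, north 3.9 cos 292° = 1.46
Net displacement: -6.21 east, 1.63 north. Direction back to start is (6.21, -1.63): bearing = atan2(6.21, -1.63) mod 360° = 104.70° ≈ 105°.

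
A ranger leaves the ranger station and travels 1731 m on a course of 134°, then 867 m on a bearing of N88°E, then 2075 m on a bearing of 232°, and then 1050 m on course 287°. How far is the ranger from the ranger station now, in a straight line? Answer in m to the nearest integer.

Leg 1 (134°, 1731 m): east 1731 sin 134° = 1245.18, north 1731 cos 134° = -1202.45
Leg 2 (N88°E, 867 m): east 867 sin 88° = 866.47, north 867 cos 88° = 30.26
Leg 3 (232°, 2075 m): east 2075 sin 232° = -1635.12, north 2075 cos 232° = -1277.50
Leg 4 (287°, 1050 m): east 1050 sin 287° = -1004.12, north 1050 cos 287° = 306.99
Net: -527.59 east, -2142.70 north. Distance = √((-527.59)² + (-2142.70)²) = 2206.701 m.

2207 m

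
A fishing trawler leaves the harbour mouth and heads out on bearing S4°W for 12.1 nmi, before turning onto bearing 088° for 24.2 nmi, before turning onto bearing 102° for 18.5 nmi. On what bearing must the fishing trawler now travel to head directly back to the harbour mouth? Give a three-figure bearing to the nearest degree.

290°

Leg 1 (S4°W, 12.1 nmi): east 12.1 sin 184° = -0.84, north 12.1 cos 184° = -12.07
Leg 2 (088°, 24.2 nmi): east 24.2 sin 88° = 24.19, north 24.2 cos 88° = 0.84
Leg 3 (102°, 18.5 nmi): east 18.5 sin 102° = 18.10, north 18.5 cos 102° = -3.85
Net displacement: 41.44 east, -15.07 north. Direction back to start is (-41.44, 15.07): bearing = atan2(-41.44, 15.07) mod 360° = 289.99° ≈ 290°.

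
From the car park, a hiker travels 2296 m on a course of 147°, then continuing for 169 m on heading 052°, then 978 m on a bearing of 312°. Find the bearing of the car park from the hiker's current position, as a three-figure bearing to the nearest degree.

331°

Leg 1 (147°, 2296 m): east 2296 sin 147° = 1250.49, north 2296 cos 147° = -1925.59
Leg 2 (052°, 169 m): east 169 sin 52° = 133.17, north 169 cos 52° = 104.05
Leg 3 (312°, 978 m): east 978 sin 312° = -726.80, north 978 cos 312° = 654.41
Net displacement: 656.87 east, -1167.13 north. Direction back to start is (-656.87, 1167.13): bearing = atan2(-656.87, 1167.13) mod 360° = 330.63° ≈ 331°.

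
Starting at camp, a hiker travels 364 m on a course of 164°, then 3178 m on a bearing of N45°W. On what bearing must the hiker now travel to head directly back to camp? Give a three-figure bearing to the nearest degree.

Leg 1 (164°, 364 m): east 364 sin 164° = 100.33, north 364 cos 164° = -349.90
Leg 2 (N45°W, 3178 m): east 3178 sin 315° = -2247.19, north 3178 cos 315° = 2247.19
Net displacement: -2146.85 east, 1897.29 north. Direction back to start is (2146.85, -1897.29): bearing = atan2(2146.85, -1897.29) mod 360° = 131.47° ≈ 131°.

131°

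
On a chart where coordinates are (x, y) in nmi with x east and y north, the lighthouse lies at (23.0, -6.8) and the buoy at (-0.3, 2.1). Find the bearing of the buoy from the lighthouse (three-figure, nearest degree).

Δeast = -0.3 − 23.0 = -23.30; Δnorth = 2.1 − -6.8 = 8.90.
Bearing = atan2(Δeast, Δnorth) mod 360° = 290.91° ≈ 291°.

291°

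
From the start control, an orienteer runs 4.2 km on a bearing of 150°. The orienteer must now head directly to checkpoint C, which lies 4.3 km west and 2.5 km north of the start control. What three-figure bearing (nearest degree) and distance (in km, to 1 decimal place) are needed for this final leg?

314°, 8.9 km

Leg 1 (150°, 4.2 km): east 4.2 sin 150° = 2.10, north 4.2 cos 150° = -3.64
Current position: (2.10, -3.64). Target: (-4.3, 2.5). Remaining: Δeast = -6.40, Δnorth = 6.14.
Bearing = atan2(-6.40, 6.14) mod 360° = 313.80°; distance = √((-6.40)² + (6.14)²) = 8.867 km.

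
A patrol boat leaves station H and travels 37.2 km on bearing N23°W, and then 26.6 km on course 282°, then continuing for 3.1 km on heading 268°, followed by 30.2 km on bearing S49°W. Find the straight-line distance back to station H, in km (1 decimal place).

69.3 km

Leg 1 (N23°W, 37.2 km): east 37.2 sin 337° = -14.54, north 37.2 cos 337° = 34.24
Leg 2 (282°, 26.6 km): east 26.6 sin 282° = -26.02, north 26.6 cos 282° = 5.53
Leg 3 (268°, 3.1 km): east 3.1 sin 268° = -3.10, north 3.1 cos 268° = -0.11
Leg 4 (S49°W, 30.2 km): east 30.2 sin 229° = -22.79, north 30.2 cos 229° = -19.81
Net: -66.44 east, 19.85 north. Distance = √((-66.44)² + (19.85)²) = 69.347 km.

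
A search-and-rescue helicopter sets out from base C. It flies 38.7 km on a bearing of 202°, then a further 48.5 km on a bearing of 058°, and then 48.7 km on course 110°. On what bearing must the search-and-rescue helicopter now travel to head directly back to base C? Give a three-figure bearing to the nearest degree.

290°

Leg 1 (202°, 38.7 km): east 38.7 sin 202° = -14.50, north 38.7 cos 202° = -35.88
Leg 2 (058°, 48.5 km): east 48.5 sin 58° = 41.13, north 48.5 cos 58° = 25.70
Leg 3 (110°, 48.7 km): east 48.7 sin 110° = 45.76, north 48.7 cos 110° = -16.66
Net displacement: 72.40 east, -26.84 north. Direction back to start is (-72.40, 26.84): bearing = atan2(-72.40, 26.84) mod 360° = 290.34° ≈ 290°.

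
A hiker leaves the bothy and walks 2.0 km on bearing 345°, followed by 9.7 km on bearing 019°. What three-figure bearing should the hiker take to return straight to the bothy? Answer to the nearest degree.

193°

Leg 1 (345°, 2.0 km): east 2.0 sin 345° = -0.52, north 2.0 cos 345° = 1.93
Leg 2 (019°, 9.7 km): east 9.7 sin 19° = 3.16, north 9.7 cos 19° = 9.17
Net displacement: 2.64 east, 11.10 north. Direction back to start is (-2.64, -11.10): bearing = atan2(-2.64, -11.10) mod 360° = 193.38° ≈ 193°.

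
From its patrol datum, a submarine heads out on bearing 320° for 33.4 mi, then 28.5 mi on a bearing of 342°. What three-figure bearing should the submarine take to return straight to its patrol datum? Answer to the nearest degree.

150°

Leg 1 (320°, 33.4 mi): east 33.4 sin 320° = -21.47, north 33.4 cos 320° = 25.59
Leg 2 (342°, 28.5 mi): east 28.5 sin 342° = -8.81, north 28.5 cos 342° = 27.11
Net displacement: -30.28 east, 52.69 north. Direction back to start is (30.28, -52.69): bearing = atan2(30.28, -52.69) mod 360° = 150.12° ≈ 150°.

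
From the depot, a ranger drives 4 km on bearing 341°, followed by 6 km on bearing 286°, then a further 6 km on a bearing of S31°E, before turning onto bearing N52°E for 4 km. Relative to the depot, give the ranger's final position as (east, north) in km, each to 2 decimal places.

(-0.83, 2.76)

Leg 1 (341°, 4 km): east 4 sin 341° = -1.30, north 4 cos 341° = 3.78
Leg 2 (286°, 6 km): east 6 sin 286° = -5.77, north 6 cos 286° = 1.65
Leg 3 (S31°E, 6 km): east 6 sin 149° = 3.09, north 6 cos 149° = -5.14
Leg 4 (N52°E, 4 km): east 4 sin 52° = 3.15, north 4 cos 52° = 2.46
Summing: -0.83 km east, 2.76 km north → (-0.83, 2.76).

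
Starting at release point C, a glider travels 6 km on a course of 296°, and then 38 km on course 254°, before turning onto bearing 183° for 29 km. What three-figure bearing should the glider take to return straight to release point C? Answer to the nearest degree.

Leg 1 (296°, 6 km): east 6 sin 296° = -5.39, north 6 cos 296° = 2.63
Leg 2 (254°, 38 km): east 38 sin 254° = -36.53, north 38 cos 254° = -10.47
Leg 3 (183°, 29 km): east 29 sin 183° = -1.52, north 29 cos 183° = -28.96
Net displacement: -43.44 east, -36.80 north. Direction back to start is (43.44, 36.80): bearing = atan2(43.44, 36.80) mod 360° = 49.73° ≈ 050°.

050°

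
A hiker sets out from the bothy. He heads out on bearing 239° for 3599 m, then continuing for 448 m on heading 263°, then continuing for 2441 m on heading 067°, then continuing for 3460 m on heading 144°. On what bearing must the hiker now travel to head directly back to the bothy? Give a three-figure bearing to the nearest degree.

349°

Leg 1 (239°, 3599 m): east 3599 sin 239° = -3084.95, north 3599 cos 239° = -1853.62
Leg 2 (263°, 448 m): east 448 sin 263° = -444.66, north 448 cos 263° = -54.60
Leg 3 (067°, 2441 m): east 2441 sin 67° = 2246.95, north 2441 cos 67° = 953.77
Leg 4 (144°, 3460 m): east 3460 sin 144° = 2033.74, north 3460 cos 144° = -2799.20
Net displacement: 751.08 east, -3753.64 north. Direction back to start is (-751.08, 3753.64): bearing = atan2(-751.08, 3753.64) mod 360° = 348.68° ≈ 349°.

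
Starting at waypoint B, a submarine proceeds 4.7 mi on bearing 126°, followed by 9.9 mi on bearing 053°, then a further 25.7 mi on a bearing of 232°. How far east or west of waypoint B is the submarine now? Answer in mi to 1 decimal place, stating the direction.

8.5 mi west

Leg 1 (126°, 4.7 mi): east 4.7 sin 126° = 3.80, north 4.7 cos 126° = -2.76
Leg 2 (053°, 9.9 mi): east 9.9 sin 53° = 7.91, north 9.9 cos 53° = 5.96
Leg 3 (232°, 25.7 mi): east 25.7 sin 232° = -20.25, north 25.7 cos 232° = -15.82
Net east component: -8.54 mi.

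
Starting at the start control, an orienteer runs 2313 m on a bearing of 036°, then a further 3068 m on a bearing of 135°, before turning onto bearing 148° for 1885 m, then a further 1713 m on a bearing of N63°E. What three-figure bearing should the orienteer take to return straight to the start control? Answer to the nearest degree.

280°

Leg 1 (036°, 2313 m): east 2313 sin 36° = 1359.55, north 2313 cos 36° = 1871.26
Leg 2 (135°, 3068 m): east 3068 sin 135° = 2169.40, north 3068 cos 135° = -2169.40
Leg 3 (148°, 1885 m): east 1885 sin 148° = 998.90, north 1885 cos 148° = -1598.57
Leg 4 (N63°E, 1713 m): east 1713 sin 63° = 1526.29, north 1713 cos 63° = 777.69
Net displacement: 6054.14 east, -1119.03 north. Direction back to start is (-6054.14, 1119.03): bearing = atan2(-6054.14, 1119.03) mod 360° = 280.47° ≈ 280°.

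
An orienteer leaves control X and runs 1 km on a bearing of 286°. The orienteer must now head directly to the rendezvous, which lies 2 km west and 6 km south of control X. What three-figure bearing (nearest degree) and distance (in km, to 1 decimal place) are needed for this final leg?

189°, 6.4 km

Leg 1 (286°, 1 km): east 1 sin 286° = -0.96, north 1 cos 286° = 0.28
Current position: (-0.96, 0.28). Target: (-2, -6). Remaining: Δeast = -1.04, Δnorth = -6.28.
Bearing = atan2(-1.04, -6.28) mod 360° = 189.40°; distance = √((-1.04)² + (-6.28)²) = 6.361 km.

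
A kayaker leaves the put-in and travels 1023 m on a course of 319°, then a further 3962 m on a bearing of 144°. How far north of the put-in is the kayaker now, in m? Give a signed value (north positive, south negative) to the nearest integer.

Leg 1 (319°, 1023 m): east 1023 sin 319° = -671.15, north 1023 cos 319° = 772.07
Leg 2 (144°, 3962 m): east 3962 sin 144° = 2328.81, north 3962 cos 144° = -3205.33
Net north component: -2433.26 m.

-2433 m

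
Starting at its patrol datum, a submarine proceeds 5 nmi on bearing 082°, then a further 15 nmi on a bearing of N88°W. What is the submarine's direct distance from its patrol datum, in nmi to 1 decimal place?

10.1 nmi

Leg 1 (082°, 5 nmi): east 5 sin 82° = 4.95, north 5 cos 82° = 0.70
Leg 2 (N88°W, 15 nmi): east 15 sin 272° = -14.99, north 15 cos 272° = 0.52
Net: -10.04 east, 1.22 north. Distance = √((-10.04)² + (1.22)²) = 10.113 nmi.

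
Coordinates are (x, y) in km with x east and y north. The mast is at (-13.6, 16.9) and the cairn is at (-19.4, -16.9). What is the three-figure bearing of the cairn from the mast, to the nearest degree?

Δeast = -19.4 − -13.6 = -5.80; Δnorth = -16.9 − 16.9 = -33.80.
Bearing = atan2(Δeast, Δnorth) mod 360° = 189.74° ≈ 190°.

190°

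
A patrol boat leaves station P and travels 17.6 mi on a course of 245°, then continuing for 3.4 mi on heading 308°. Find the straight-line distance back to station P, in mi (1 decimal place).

19.4 mi

Leg 1 (245°, 17.6 mi): east 17.6 sin 245° = -15.95, north 17.6 cos 245° = -7.44
Leg 2 (308°, 3.4 mi): east 3.4 sin 308° = -2.68, north 3.4 cos 308° = 2.09
Net: -18.63 east, -5.34 north. Distance = √((-18.63)² + (-5.34)²) = 19.382 mi.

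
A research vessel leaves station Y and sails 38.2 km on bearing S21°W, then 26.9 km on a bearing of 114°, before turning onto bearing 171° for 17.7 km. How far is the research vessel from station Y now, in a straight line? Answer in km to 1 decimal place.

65.5 km

Leg 1 (S21°W, 38.2 km): east 38.2 sin 201° = -13.69, north 38.2 cos 201° = -35.66
Leg 2 (114°, 26.9 km): east 26.9 sin 114° = 24.57, north 26.9 cos 114° = -10.94
Leg 3 (171°, 17.7 km): east 17.7 sin 171° = 2.77, north 17.7 cos 171° = -17.48
Net: 13.65 east, -64.09 north. Distance = √((13.65)² + (-64.09)²) = 65.524 km.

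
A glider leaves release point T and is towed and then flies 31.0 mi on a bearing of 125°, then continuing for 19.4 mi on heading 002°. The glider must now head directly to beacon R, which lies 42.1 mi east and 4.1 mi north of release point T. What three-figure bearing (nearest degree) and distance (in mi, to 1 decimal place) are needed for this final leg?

Leg 1 (125°, 31.0 mi): east 31.0 sin 125° = 25.39, north 31.0 cos 125° = -17.78
Leg 2 (002°, 19.4 mi): east 19.4 sin 2° = 0.68, north 19.4 cos 2° = 19.39
Current position: (26.07, 1.61). Target: (42.1, 4.1). Remaining: Δeast = 16.03, Δnorth = 2.49.
Bearing = atan2(16.03, 2.49) mod 360° = 81.16°; distance = √((16.03)² + (2.49)²) = 16.222 mi.

081°, 16.2 mi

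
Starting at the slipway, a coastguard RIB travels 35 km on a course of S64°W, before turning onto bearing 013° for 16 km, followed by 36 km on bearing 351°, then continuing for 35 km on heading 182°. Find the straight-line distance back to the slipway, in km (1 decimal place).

Leg 1 (S64°W, 35 km): east 35 sin 244° = -31.46, north 35 cos 244° = -15.34
Leg 2 (013°, 16 km): east 16 sin 13° = 3.60, north 16 cos 13° = 15.59
Leg 3 (351°, 36 km): east 36 sin 351° = -5.63, north 36 cos 351° = 35.56
Leg 4 (182°, 35 km): east 35 sin 182° = -1.22, north 35 cos 182° = -34.98
Net: -34.71 east, 0.83 north. Distance = √((-34.71)² + (0.83)²) = 34.722 km.

34.7 km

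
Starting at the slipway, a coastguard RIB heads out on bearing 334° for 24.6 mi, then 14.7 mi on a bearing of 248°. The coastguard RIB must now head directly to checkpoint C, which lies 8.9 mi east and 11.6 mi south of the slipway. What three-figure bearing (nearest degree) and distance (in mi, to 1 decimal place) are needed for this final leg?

Leg 1 (334°, 24.6 mi): east 24.6 sin 334° = -10.78, north 24.6 cos 334° = 22.11
Leg 2 (248°, 14.7 mi): east 14.7 sin 248° = -13.63, north 14.7 cos 248° = -5.51
Current position: (-24.41, 16.60). Target: (8.9, -11.6). Remaining: Δeast = 33.31, Δnorth = -28.20.
Bearing = atan2(33.31, -28.20) mod 360° = 130.25°; distance = √((33.31)² + (-28.20)²) = 43.649 mi.

130°, 43.6 mi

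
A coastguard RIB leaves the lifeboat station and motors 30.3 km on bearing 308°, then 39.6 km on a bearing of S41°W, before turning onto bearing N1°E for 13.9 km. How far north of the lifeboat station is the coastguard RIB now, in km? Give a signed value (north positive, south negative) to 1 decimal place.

2.7 km

Leg 1 (308°, 30.3 km): east 30.3 sin 308° = -23.88, north 30.3 cos 308° = 18.65
Leg 2 (S41°W, 39.6 km): east 39.6 sin 221° = -25.98, north 39.6 cos 221° = -29.89
Leg 3 (N1°E, 13.9 km): east 13.9 sin 1° = 0.24, north 13.9 cos 1° = 13.90
Net north component: 2.67 km.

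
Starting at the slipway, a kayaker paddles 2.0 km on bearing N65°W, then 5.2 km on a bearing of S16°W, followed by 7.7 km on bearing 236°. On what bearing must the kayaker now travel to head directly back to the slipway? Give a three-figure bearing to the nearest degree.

Leg 1 (N65°W, 2.0 km): east 2.0 sin 295° = -1.81, north 2.0 cos 295° = 0.85
Leg 2 (S16°W, 5.2 km): east 5.2 sin 196° = -1.43, north 5.2 cos 196° = -5.00
Leg 3 (236°, 7.7 km): east 7.7 sin 236° = -6.38, north 7.7 cos 236° = -4.31
Net displacement: -9.63 east, -8.46 north. Direction back to start is (9.63, 8.46): bearing = atan2(9.63, 8.46) mod 360° = 48.70° ≈ 049°.

049°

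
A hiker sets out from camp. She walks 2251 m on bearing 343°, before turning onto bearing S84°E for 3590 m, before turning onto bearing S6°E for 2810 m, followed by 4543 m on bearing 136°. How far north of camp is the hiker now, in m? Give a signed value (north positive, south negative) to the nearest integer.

-4285 m

Leg 1 (343°, 2251 m): east 2251 sin 343° = -658.13, north 2251 cos 343° = 2152.64
Leg 2 (S84°E, 3590 m): east 3590 sin 96° = 3570.33, north 3590 cos 96° = -375.26
Leg 3 (S6°E, 2810 m): east 2810 sin 174° = 293.72, north 2810 cos 174° = -2794.61
Leg 4 (136°, 4543 m): east 4543 sin 136° = 3155.83, north 4543 cos 136° = -3267.96
Net north component: -4285.18 m.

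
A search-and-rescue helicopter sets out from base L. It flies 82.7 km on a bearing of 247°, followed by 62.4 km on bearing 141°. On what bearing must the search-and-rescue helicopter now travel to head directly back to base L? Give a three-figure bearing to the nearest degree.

025°

Leg 1 (247°, 82.7 km): east 82.7 sin 247° = -76.13, north 82.7 cos 247° = -32.31
Leg 2 (141°, 62.4 km): east 62.4 sin 141° = 39.27, north 62.4 cos 141° = -48.49
Net displacement: -36.86 east, -80.81 north. Direction back to start is (36.86, 80.81): bearing = atan2(36.86, 80.81) mod 360° = 24.52° ≈ 025°.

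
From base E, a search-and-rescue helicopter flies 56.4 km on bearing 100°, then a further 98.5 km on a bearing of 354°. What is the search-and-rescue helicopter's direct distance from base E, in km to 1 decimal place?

Leg 1 (100°, 56.4 km): east 56.4 sin 100° = 55.54, north 56.4 cos 100° = -9.79
Leg 2 (354°, 98.5 km): east 98.5 sin 354° = -10.30, north 98.5 cos 354° = 97.96
Net: 45.25 east, 88.17 north. Distance = √((45.25)² + (88.17)²) = 99.099 km.

99.1 km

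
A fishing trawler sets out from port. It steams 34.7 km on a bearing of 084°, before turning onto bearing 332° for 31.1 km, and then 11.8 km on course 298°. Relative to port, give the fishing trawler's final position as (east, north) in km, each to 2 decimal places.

Leg 1 (084°, 34.7 km): east 34.7 sin 84° = 34.51, north 34.7 cos 84° = 3.63
Leg 2 (332°, 31.1 km): east 31.1 sin 332° = -14.60, north 31.1 cos 332° = 27.46
Leg 3 (298°, 11.8 km): east 11.8 sin 298° = -10.42, north 11.8 cos 298° = 5.54
Summing: 9.49 km east, 36.63 km north → (9.49, 36.63).

(9.49, 36.63)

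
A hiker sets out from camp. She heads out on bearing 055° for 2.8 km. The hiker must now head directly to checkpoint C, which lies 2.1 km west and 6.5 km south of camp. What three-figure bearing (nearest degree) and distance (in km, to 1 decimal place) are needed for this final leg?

208°, 9.2 km

Leg 1 (055°, 2.8 km): east 2.8 sin 55° = 2.29, north 2.8 cos 55° = 1.61
Current position: (2.29, 1.61). Target: (-2.1, -6.5). Remaining: Δeast = -4.39, Δnorth = -8.11.
Bearing = atan2(-4.39, -8.11) mod 360° = 208.46°; distance = √((-4.39)² + (-8.11)²) = 9.220 km.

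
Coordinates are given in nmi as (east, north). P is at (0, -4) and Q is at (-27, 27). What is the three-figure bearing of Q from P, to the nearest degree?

Δeast = -27 − 0 = -27.00; Δnorth = 27 − -4 = 31.00.
Bearing = atan2(Δeast, Δnorth) mod 360° = 318.95° ≈ 319°.

319°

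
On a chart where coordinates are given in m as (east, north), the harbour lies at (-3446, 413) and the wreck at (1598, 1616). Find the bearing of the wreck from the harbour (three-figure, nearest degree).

077°

Δeast = 1598 − -3446 = 5044.00; Δnorth = 1616 − 413 = 1203.00.
Bearing = atan2(Δeast, Δnorth) mod 360° = 76.59° ≈ 077°.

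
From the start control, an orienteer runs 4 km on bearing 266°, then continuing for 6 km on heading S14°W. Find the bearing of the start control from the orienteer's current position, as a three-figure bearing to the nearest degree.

Leg 1 (266°, 4 km): east 4 sin 266° = -3.99, north 4 cos 266° = -0.28
Leg 2 (S14°W, 6 km): east 6 sin 194° = -1.45, north 6 cos 194° = -5.82
Net displacement: -5.44 east, -6.10 north. Direction back to start is (5.44, 6.10): bearing = atan2(5.44, 6.10) mod 360° = 41.73° ≈ 042°.

042°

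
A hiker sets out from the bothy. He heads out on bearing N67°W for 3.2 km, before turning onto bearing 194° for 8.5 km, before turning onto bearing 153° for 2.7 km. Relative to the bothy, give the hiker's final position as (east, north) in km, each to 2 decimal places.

Leg 1 (N67°W, 3.2 km): east 3.2 sin 293° = -2.95, north 3.2 cos 293° = 1.25
Leg 2 (194°, 8.5 km): east 8.5 sin 194° = -2.06, north 8.5 cos 194° = -8.25
Leg 3 (153°, 2.7 km): east 2.7 sin 153° = 1.23, north 2.7 cos 153° = -2.41
Summing: -3.78 km east, -9.40 km north → (-3.78, -9.40).

(-3.78, -9.40)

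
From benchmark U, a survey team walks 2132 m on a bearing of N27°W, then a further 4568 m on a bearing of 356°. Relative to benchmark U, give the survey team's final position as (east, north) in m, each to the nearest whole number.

(-1287, 6456)

Leg 1 (N27°W, 2132 m): east 2132 sin 333° = -967.91, north 2132 cos 333° = 1899.63
Leg 2 (356°, 4568 m): east 4568 sin 356° = -318.65, north 4568 cos 356° = 4556.87
Summing: -1286.56 m east, 6456.50 m north → (-1287, 6456).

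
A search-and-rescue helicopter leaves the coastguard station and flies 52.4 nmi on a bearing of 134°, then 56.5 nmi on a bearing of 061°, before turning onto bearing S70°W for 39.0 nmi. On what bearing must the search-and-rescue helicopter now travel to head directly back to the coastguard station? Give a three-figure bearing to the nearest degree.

294°

Leg 1 (134°, 52.4 nmi): east 52.4 sin 134° = 37.69, north 52.4 cos 134° = -36.40
Leg 2 (061°, 56.5 nmi): east 56.5 sin 61° = 49.42, north 56.5 cos 61° = 27.39
Leg 3 (S70°W, 39.0 nmi): east 39.0 sin 250° = -36.65, north 39.0 cos 250° = -13.34
Net displacement: 50.46 east, -22.35 north. Direction back to start is (-50.46, 22.35): bearing = atan2(-50.46, 22.35) mod 360° = 293.89° ≈ 294°.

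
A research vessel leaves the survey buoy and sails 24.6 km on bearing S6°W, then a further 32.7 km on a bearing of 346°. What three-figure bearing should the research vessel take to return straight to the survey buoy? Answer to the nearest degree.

125°

Leg 1 (S6°W, 24.6 km): east 24.6 sin 186° = -2.57, north 24.6 cos 186° = -24.47
Leg 2 (346°, 32.7 km): east 32.7 sin 346° = -7.91, north 32.7 cos 346° = 31.73
Net displacement: -10.48 east, 7.26 north. Direction back to start is (10.48, -7.26): bearing = atan2(10.48, -7.26) mod 360° = 124.72° ≈ 125°.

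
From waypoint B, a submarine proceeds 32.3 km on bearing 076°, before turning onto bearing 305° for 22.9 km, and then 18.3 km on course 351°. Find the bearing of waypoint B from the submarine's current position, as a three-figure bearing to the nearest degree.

Leg 1 (076°, 32.3 km): east 32.3 sin 76° = 31.34, north 32.3 cos 76° = 7.81
Leg 2 (305°, 22.9 km): east 22.9 sin 305° = -18.76, north 22.9 cos 305° = 13.13
Leg 3 (351°, 18.3 km): east 18.3 sin 351° = -2.86, north 18.3 cos 351° = 18.07
Net displacement: 9.72 east, 39.02 north. Direction back to start is (-9.72, -39.02): bearing = atan2(-9.72, -39.02) mod 360° = 193.99° ≈ 194°.

194°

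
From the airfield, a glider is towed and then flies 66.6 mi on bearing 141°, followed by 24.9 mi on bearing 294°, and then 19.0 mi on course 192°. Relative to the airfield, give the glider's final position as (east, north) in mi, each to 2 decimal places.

(15.22, -60.21)

Leg 1 (141°, 66.6 mi): east 66.6 sin 141° = 41.91, north 66.6 cos 141° = -51.76
Leg 2 (294°, 24.9 mi): east 24.9 sin 294° = -22.75, north 24.9 cos 294° = 10.13
Leg 3 (192°, 19.0 mi): east 19.0 sin 192° = -3.95, north 19.0 cos 192° = -18.58
Summing: 15.22 mi east, -60.21 mi north → (15.22, -60.21).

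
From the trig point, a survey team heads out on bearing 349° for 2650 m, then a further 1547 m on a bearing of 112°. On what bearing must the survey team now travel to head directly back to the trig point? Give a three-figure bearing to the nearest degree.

205°

Leg 1 (349°, 2650 m): east 2650 sin 349° = -505.64, north 2650 cos 349° = 2601.31
Leg 2 (112°, 1547 m): east 1547 sin 112° = 1434.35, north 1547 cos 112° = -579.52
Net displacement: 928.71 east, 2021.80 north. Direction back to start is (-928.71, -2021.80): bearing = atan2(-928.71, -2021.80) mod 360° = 204.67° ≈ 205°.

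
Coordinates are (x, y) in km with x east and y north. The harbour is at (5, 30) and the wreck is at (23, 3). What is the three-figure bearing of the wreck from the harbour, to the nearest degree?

Δeast = 23 − 5 = 18.00; Δnorth = 3 − 30 = -27.00.
Bearing = atan2(Δeast, Δnorth) mod 360° = 146.31° ≈ 146°.

146°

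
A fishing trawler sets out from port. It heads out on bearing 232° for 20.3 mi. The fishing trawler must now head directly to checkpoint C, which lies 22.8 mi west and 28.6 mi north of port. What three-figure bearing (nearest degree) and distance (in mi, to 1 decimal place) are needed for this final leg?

351°, 41.7 mi

Leg 1 (232°, 20.3 mi): east 20.3 sin 232° = -16.00, north 20.3 cos 232° = -12.50
Current position: (-16.00, -12.50). Target: (-22.8, 28.6). Remaining: Δeast = -6.80, Δnorth = 41.10.
Bearing = atan2(-6.80, 41.10) mod 360° = 350.60°; distance = √((-6.80)² + (41.10)²) = 41.657 mi.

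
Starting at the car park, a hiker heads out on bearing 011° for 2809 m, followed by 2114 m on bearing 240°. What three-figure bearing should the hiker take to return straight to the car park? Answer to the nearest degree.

143°

Leg 1 (011°, 2809 m): east 2809 sin 11° = 535.98, north 2809 cos 11° = 2757.39
Leg 2 (240°, 2114 m): east 2114 sin 240° = -1830.78, north 2114 cos 240° = -1057.00
Net displacement: -1294.80 east, 1700.39 north. Direction back to start is (1294.80, -1700.39): bearing = atan2(1294.80, -1700.39) mod 360° = 142.71° ≈ 143°.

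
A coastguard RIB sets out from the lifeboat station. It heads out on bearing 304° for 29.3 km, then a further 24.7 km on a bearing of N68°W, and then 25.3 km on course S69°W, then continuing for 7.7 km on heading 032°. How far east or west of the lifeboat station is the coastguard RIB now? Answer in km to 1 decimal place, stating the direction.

66.7 km west

Leg 1 (304°, 29.3 km): east 29.3 sin 304° = -24.29, north 29.3 cos 304° = 16.38
Leg 2 (N68°W, 24.7 km): east 24.7 sin 292° = -22.90, north 24.7 cos 292° = 9.25
Leg 3 (S69°W, 25.3 km): east 25.3 sin 249° = -23.62, north 25.3 cos 249° = -9.07
Leg 4 (032°, 7.7 km): east 7.7 sin 32° = 4.08, north 7.7 cos 32° = 6.53
Net east component: -66.73 km.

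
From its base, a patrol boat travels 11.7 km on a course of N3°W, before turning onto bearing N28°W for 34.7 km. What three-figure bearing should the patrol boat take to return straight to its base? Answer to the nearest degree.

Leg 1 (N3°W, 11.7 km): east 11.7 sin 357° = -0.61, north 11.7 cos 357° = 11.68
Leg 2 (N28°W, 34.7 km): east 34.7 sin 332° = -16.29, north 34.7 cos 332° = 30.64
Net displacement: -16.90 east, 42.32 north. Direction back to start is (16.90, -42.32): bearing = atan2(16.90, -42.32) mod 360° = 158.23° ≈ 158°.

158°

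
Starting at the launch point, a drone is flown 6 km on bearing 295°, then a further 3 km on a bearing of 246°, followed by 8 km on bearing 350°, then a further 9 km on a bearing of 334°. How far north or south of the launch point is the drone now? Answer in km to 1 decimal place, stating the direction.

17.3 km north

Leg 1 (295°, 6 km): east 6 sin 295° = -5.44, north 6 cos 295° = 2.54
Leg 2 (246°, 3 km): east 3 sin 246° = -2.74, north 3 cos 246° = -1.22
Leg 3 (350°, 8 km): east 8 sin 350° = -1.39, north 8 cos 350° = 7.88
Leg 4 (334°, 9 km): east 9 sin 334° = -3.95, north 9 cos 334° = 8.09
Net north component: 17.28 km.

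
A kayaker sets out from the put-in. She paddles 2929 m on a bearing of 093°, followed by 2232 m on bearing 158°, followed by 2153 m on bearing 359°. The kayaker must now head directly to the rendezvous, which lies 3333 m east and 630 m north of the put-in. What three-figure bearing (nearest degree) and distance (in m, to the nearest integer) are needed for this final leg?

Leg 1 (093°, 2929 m): east 2929 sin 93° = 2924.99, north 2929 cos 93° = -153.29
Leg 2 (158°, 2232 m): east 2232 sin 158° = 836.12, north 2232 cos 158° = -2069.47
Leg 3 (359°, 2153 m): east 2153 sin 359° = -37.58, north 2153 cos 359° = 2152.67
Current position: (3723.53, -70.09). Target: (3333, 630). Remaining: Δeast = -390.53, Δnorth = 700.09.
Bearing = atan2(-390.53, 700.09) mod 360° = 330.85°; distance = √((-390.53)² + (700.09)²) = 801.653 m.

331°, 802 m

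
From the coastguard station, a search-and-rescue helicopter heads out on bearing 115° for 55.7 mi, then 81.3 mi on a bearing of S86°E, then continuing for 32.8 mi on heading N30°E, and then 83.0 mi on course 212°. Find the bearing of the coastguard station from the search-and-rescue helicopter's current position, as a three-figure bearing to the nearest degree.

304°

Leg 1 (115°, 55.7 mi): east 55.7 sin 115° = 50.48, north 55.7 cos 115° = -23.54
Leg 2 (S86°E, 81.3 mi): east 81.3 sin 94° = 81.10, north 81.3 cos 94° = -5.67
Leg 3 (N30°E, 32.8 mi): east 32.8 sin 30° = 16.40, north 32.8 cos 30° = 28.41
Leg 4 (212°, 83.0 mi): east 83.0 sin 212° = -43.98, north 83.0 cos 212° = -70.39
Net displacement: 104.00 east, -71.19 north. Direction back to start is (-104.00, 71.19): bearing = atan2(-104.00, 71.19) mod 360° = 304.39° ≈ 304°.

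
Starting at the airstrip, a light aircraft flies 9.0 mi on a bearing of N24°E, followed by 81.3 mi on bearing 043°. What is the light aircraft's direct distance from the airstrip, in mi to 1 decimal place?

89.9 mi

Leg 1 (N24°E, 9.0 mi): east 9.0 sin 24° = 3.66, north 9.0 cos 24° = 8.22
Leg 2 (043°, 81.3 mi): east 81.3 sin 43° = 55.45, north 81.3 cos 43° = 59.46
Net: 59.11 east, 67.68 north. Distance = √((59.11)² + (67.68)²) = 89.857 mi.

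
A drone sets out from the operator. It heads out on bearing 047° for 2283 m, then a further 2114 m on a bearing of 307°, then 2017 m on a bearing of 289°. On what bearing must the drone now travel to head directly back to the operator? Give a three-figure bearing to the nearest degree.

Leg 1 (047°, 2283 m): east 2283 sin 47° = 1669.68, north 2283 cos 47° = 1557.00
Leg 2 (307°, 2114 m): east 2114 sin 307° = -1688.32, north 2114 cos 307° = 1272.24
Leg 3 (289°, 2017 m): east 2017 sin 289° = -1907.11, north 2017 cos 289° = 656.67
Net displacement: -1925.75 east, 3485.91 north. Direction back to start is (1925.75, -3485.91): bearing = atan2(1925.75, -3485.91) mod 360° = 151.08° ≈ 151°.

151°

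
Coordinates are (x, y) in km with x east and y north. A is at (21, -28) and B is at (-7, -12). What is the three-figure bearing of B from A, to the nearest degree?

300°

Δeast = -7 − 21 = -28.00; Δnorth = -12 − -28 = 16.00.
Bearing = atan2(Δeast, Δnorth) mod 360° = 299.74° ≈ 300°.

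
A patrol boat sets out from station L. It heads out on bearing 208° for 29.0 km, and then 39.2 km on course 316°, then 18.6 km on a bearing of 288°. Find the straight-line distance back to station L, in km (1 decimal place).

Leg 1 (208°, 29.0 km): east 29.0 sin 208° = -13.61, north 29.0 cos 208° = -25.61
Leg 2 (316°, 39.2 km): east 39.2 sin 316° = -27.23, north 39.2 cos 316° = 28.20
Leg 3 (288°, 18.6 km): east 18.6 sin 288° = -17.69, north 18.6 cos 288° = 5.75
Net: -58.53 east, 8.34 north. Distance = √((-58.53)² + (8.34)²) = 59.126 km.

59.1 km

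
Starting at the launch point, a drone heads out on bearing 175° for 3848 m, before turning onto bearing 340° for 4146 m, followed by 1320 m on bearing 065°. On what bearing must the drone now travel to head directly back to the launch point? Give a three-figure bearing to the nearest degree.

190°

Leg 1 (175°, 3848 m): east 3848 sin 175° = 335.38, north 3848 cos 175° = -3833.36
Leg 2 (340°, 4146 m): east 4146 sin 340° = -1418.02, north 4146 cos 340° = 3895.97
Leg 3 (065°, 1320 m): east 1320 sin 65° = 1196.33, north 1320 cos 65° = 557.86
Net displacement: 113.69 east, 620.46 north. Direction back to start is (-113.69, -620.46): bearing = atan2(-113.69, -620.46) mod 360° = 190.38° ≈ 190°.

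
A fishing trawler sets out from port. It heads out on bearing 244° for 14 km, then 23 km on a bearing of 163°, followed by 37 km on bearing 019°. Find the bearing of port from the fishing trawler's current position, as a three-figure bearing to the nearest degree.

Leg 1 (244°, 14 km): east 14 sin 244° = -12.58, north 14 cos 244° = -6.14
Leg 2 (163°, 23 km): east 23 sin 163° = 6.72, north 23 cos 163° = -22.00
Leg 3 (019°, 37 km): east 37 sin 19° = 12.05, north 37 cos 19° = 34.98
Net displacement: 6.19 east, 6.85 north. Direction back to start is (-6.19, -6.85): bearing = atan2(-6.19, -6.85) mod 360° = 222.08° ≈ 222°.

222°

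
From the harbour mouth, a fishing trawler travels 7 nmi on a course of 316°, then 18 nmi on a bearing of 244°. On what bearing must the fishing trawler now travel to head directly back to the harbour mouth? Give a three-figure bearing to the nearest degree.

Leg 1 (316°, 7 nmi): east 7 sin 316° = -4.86, north 7 cos 316° = 5.04
Leg 2 (244°, 18 nmi): east 18 sin 244° = -16.18, north 18 cos 244° = -7.89
Net displacement: -21.04 east, -2.86 north. Direction back to start is (21.04, 2.86): bearing = atan2(21.04, 2.86) mod 360° = 82.27° ≈ 082°.

082°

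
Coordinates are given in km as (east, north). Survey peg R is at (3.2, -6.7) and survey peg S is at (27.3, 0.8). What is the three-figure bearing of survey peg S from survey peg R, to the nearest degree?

Δeast = 27.3 − 3.2 = 24.10; Δnorth = 0.8 − -6.7 = 7.50.
Bearing = atan2(Δeast, Δnorth) mod 360° = 72.71° ≈ 073°.

073°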